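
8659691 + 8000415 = 16660106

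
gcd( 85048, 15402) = 2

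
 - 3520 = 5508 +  - 9028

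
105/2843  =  105/2843= 0.04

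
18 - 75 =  - 57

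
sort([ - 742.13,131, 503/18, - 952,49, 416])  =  [ - 952, - 742.13,503/18,49,131,416] 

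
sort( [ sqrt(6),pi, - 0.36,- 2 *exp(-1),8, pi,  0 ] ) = [-2*exp (  -  1), - 0.36,0,  sqrt( 6), pi, pi,  8]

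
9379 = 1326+8053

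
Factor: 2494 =2^1*  29^1*43^1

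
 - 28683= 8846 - 37529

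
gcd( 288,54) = 18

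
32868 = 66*498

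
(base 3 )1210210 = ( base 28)1j1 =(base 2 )10100100101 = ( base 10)1317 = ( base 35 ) 12m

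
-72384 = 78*(-928) 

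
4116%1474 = 1168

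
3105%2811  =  294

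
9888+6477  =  16365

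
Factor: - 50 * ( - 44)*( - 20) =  - 44000 = - 2^5*5^3*11^1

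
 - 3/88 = - 1 + 85/88  =  - 0.03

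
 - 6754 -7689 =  - 14443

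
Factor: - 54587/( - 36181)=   13^2*17^1*19^1*97^ ( - 1 )*373^( - 1)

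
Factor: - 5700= - 2^2*3^1*5^2 * 19^1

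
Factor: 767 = 13^1*59^1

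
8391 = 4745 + 3646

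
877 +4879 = 5756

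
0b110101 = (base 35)1I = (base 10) 53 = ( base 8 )65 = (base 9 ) 58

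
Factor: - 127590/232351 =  - 2^1*3^1*5^1*7^( -1)*19^( - 1)*1747^(-1)*4253^1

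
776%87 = 80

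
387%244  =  143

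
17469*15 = 262035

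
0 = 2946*0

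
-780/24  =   - 33 + 1/2 = - 32.50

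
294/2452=147/1226 = 0.12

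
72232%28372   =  15488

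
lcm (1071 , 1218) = 62118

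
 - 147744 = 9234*( -16)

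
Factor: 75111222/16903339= 2^1 * 3^1*31^( -1)*37^( - 1)*263^1*14737^( - 1)*47599^1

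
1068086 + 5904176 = 6972262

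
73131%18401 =17928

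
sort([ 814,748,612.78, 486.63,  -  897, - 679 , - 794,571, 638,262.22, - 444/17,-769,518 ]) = [ -897, - 794,-769,-679,  -  444/17,262.22, 486.63,518, 571,612.78,638, 748,814]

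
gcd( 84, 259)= 7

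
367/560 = 367/560 = 0.66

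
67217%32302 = 2613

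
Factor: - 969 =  - 3^1*17^1 * 19^1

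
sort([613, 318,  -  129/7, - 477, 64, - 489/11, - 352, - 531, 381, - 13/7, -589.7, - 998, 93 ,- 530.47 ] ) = [- 998, - 589.7, - 531, - 530.47, - 477, - 352, - 489/11,- 129/7, - 13/7, 64, 93, 318 , 381, 613 ] 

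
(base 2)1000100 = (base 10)68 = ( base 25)2i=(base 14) 4c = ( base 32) 24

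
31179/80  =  31179/80 = 389.74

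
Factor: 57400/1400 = 41  =  41^1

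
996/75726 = 166/12621= 0.01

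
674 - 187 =487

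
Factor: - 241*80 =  - 2^4*5^1 * 241^1 =- 19280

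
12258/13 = 942+12/13  =  942.92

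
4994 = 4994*1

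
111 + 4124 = 4235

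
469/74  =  6 + 25/74 = 6.34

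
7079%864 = 167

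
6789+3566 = 10355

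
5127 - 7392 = - 2265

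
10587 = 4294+6293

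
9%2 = 1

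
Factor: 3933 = 3^2*19^1*23^1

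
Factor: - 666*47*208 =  - 6510816 = - 2^5*3^2*13^1*37^1*47^1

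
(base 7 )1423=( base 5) 4211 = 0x22C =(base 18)1CG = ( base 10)556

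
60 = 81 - 21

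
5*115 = 575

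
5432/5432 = 1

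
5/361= 5/361 = 0.01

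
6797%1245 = 572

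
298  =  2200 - 1902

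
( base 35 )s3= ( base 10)983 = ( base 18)30b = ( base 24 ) 1gn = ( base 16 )3d7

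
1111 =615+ 496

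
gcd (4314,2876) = 1438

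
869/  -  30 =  - 869/30=-28.97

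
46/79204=23/39602 =0.00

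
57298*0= 0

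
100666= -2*( - 50333)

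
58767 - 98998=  - 40231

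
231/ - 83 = - 231/83=- 2.78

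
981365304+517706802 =1499072106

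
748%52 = 20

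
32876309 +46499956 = 79376265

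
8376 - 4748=3628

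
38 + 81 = 119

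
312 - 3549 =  - 3237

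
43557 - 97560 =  - 54003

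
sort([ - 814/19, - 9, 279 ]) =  [  -  814/19, - 9, 279 ] 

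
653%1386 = 653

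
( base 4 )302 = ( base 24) 22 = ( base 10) 50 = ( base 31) 1J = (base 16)32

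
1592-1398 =194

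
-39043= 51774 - 90817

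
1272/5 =254 + 2/5 = 254.40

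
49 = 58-9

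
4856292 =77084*63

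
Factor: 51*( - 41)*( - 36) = 2^2*3^3*17^1 * 41^1  =  75276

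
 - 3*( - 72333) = 216999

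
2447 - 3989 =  - 1542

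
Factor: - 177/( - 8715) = 59/2905 = 5^(-1)*7^ ( - 1)  *59^1*83^( - 1)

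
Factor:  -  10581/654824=  -  2^(-3)*3^1 * 3527^1*  81853^(-1 ) 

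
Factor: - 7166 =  - 2^1*3583^1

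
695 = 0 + 695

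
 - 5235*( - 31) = 162285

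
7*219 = 1533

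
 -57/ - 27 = 19/9 = 2.11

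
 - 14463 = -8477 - 5986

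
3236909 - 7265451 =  - 4028542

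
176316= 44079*4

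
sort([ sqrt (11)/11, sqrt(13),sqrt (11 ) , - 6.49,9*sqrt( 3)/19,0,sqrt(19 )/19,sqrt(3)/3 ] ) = [- 6.49 , 0,sqrt(19)/19 , sqrt(11 )/11,sqrt(3 )/3, 9*sqrt(3)/19,sqrt( 11),  sqrt(13 )]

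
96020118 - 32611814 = 63408304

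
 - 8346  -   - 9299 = 953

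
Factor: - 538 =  - 2^1*269^1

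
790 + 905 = 1695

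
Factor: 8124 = 2^2*3^1*677^1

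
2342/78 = 30 +1/39 = 30.03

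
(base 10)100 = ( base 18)5a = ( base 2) 1100100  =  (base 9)121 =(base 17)5F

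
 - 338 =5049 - 5387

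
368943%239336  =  129607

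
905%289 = 38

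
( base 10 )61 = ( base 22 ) 2h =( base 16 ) 3D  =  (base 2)111101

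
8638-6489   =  2149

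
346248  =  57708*6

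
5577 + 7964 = 13541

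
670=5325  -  4655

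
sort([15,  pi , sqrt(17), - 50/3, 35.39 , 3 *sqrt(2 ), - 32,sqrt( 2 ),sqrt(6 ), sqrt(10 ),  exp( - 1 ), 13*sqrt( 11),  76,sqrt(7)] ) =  [  -  32,-50/3, exp(-1), sqrt(2), sqrt( 6),sqrt(7), pi, sqrt(10 ), sqrt (17) , 3*sqrt(2) , 15,35.39, 13*sqrt(11), 76 ]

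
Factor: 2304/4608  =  2^( - 1) = 1/2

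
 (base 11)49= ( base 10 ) 53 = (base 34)1J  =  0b110101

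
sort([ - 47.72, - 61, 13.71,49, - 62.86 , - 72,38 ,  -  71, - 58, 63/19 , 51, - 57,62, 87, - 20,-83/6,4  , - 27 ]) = [ - 72 ,  -  71, - 62.86, - 61,- 58, - 57, - 47.72, - 27, - 20, - 83/6,63/19, 4,  13.71,38,49,51,62,87 ] 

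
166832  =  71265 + 95567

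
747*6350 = 4743450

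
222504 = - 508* ( - 438) 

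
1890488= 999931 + 890557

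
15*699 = 10485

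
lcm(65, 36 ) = 2340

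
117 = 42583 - 42466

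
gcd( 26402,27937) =307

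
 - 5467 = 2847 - 8314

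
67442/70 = 33721/35 =963.46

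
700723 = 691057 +9666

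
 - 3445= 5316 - 8761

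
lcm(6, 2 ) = 6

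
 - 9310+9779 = 469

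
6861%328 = 301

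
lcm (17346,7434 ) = 52038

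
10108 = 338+9770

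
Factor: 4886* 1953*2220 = 2^3*3^3 * 5^1*7^2*31^1 *37^1 *349^1 = 21184034760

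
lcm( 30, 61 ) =1830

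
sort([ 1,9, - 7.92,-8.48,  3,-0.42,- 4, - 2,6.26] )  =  [ - 8.48, -7.92,-4, - 2 , - 0.42,1,  3,6.26, 9 ] 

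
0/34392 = 0 = 0.00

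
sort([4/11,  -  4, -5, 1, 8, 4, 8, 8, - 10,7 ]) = [ - 10, - 5, - 4, 4/11,1, 4,7, 8, 8, 8 ] 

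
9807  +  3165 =12972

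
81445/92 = 81445/92 = 885.27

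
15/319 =15/319 = 0.05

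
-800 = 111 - 911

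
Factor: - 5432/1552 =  - 2^(-1 )*7^1 = - 7/2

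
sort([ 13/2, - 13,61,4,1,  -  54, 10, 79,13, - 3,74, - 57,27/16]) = [ - 57 , - 54, - 13,-3, 1,27/16,4,13/2,10,  13,  61,74,  79]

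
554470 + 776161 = 1330631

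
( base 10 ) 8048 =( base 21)I55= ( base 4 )1331300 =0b1111101110000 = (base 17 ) 1AE7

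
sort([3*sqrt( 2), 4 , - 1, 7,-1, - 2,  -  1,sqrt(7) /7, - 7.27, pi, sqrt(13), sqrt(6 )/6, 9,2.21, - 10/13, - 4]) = [-7.27, - 4, - 2, - 1, - 1, - 1, - 10/13, sqrt( 7)/7, sqrt( 6)/6 , 2.21, pi , sqrt( 13),4, 3*sqrt(2), 7,9 ]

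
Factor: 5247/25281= 11^1*53^(-1 ) = 11/53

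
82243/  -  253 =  - 326 +235/253 = - 325.07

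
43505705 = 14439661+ 29066044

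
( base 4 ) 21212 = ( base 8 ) 1146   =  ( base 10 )614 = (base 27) MK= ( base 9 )752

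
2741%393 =383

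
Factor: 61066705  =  5^1 * 7^1 * 109^1*16007^1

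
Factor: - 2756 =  - 2^2*13^1*53^1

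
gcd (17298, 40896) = 18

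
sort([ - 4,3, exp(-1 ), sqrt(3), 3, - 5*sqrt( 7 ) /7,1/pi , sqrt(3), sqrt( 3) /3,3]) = [ - 4, - 5*sqrt( 7 )/7,1/pi,  exp(-1 ),sqrt ( 3)/3,sqrt( 3), sqrt(3 ),3,3, 3]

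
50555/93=543+ 56/93 = 543.60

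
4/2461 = 4/2461 = 0.00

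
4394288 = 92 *47764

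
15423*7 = 107961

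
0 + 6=6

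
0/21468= 0 =0.00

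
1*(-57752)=- 57752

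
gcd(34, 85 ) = 17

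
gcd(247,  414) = 1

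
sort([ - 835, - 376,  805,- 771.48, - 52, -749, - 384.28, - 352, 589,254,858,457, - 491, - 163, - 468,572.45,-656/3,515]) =[ - 835, - 771.48, - 749, - 491, - 468, - 384.28,  -  376, - 352 , - 656/3,  -  163, - 52, 254, 457, 515,572.45, 589, 805,858 ] 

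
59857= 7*8551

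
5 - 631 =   -  626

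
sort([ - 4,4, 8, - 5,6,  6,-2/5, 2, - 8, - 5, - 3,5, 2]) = [-8,-5, - 5,- 4, - 3, - 2/5, 2, 2, 4,  5 , 6, 6,8 ]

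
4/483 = 4/483  =  0.01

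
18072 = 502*36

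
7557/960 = 2519/320 = 7.87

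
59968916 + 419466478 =479435394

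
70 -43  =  27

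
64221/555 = 21407/185 = 115.71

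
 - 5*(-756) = 3780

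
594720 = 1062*560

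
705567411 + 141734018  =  847301429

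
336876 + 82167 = 419043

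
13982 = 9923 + 4059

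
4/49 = 4/49 = 0.08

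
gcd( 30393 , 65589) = 3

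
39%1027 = 39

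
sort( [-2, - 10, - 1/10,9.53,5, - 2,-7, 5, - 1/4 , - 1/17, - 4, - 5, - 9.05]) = [ - 10, - 9.05, - 7, - 5, - 4,-2, - 2,  -  1/4, - 1/10, - 1/17,5,5, 9.53] 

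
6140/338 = 3070/169= 18.17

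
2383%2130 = 253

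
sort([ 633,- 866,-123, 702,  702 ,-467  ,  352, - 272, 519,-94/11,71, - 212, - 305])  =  [ - 866, - 467, - 305,-272, - 212, - 123, - 94/11,71, 352  ,  519, 633, 702,702 ]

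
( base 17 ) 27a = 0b1011000011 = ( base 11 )593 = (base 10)707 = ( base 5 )10312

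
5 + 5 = 10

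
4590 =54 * 85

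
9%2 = 1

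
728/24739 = 56/1903 = 0.03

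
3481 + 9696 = 13177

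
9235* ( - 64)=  - 591040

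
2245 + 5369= 7614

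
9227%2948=383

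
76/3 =76/3=25.33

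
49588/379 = 49588/379 = 130.84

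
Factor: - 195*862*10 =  - 1680900 = - 2^2*3^1*5^2*13^1*431^1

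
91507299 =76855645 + 14651654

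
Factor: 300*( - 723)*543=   -  117776700 = - 2^2*3^3*5^2*181^1 * 241^1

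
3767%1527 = 713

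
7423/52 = 571/4 = 142.75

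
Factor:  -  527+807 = 280 = 2^3  *5^1*7^1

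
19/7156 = 19/7156 = 0.00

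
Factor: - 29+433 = 404 = 2^2 * 101^1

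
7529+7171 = 14700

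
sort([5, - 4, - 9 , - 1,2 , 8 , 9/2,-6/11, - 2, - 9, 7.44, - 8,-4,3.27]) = [  -  9,-9,-8,-4, - 4, - 2,-1,  -  6/11, 2, 3.27,9/2,5,7.44,  8 ] 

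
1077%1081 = 1077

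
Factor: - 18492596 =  - 2^2*107^1*43207^1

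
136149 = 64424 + 71725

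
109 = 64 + 45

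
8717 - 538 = 8179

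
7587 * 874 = 6631038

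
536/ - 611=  - 536/611 = - 0.88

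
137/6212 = 137/6212 = 0.02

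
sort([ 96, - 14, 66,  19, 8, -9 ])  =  [-14, - 9,  8,19, 66, 96]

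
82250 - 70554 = 11696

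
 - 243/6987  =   - 81/2329 = - 0.03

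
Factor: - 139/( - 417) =3^(-1 ) = 1/3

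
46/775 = 46/775 = 0.06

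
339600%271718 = 67882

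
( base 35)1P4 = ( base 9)2787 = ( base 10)2104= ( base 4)200320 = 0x838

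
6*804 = 4824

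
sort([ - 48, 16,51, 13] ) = [-48, 13,16,  51 ] 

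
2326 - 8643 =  - 6317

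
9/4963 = 9/4963 = 0.00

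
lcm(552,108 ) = 4968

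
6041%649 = 200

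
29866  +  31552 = 61418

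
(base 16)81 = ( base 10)129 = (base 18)73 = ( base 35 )3O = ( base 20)69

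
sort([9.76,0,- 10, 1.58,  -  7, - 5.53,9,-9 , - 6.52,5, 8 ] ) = [- 10,- 9, - 7,  -  6.52, - 5.53, 0, 1.58, 5, 8, 9,9.76 ] 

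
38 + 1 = 39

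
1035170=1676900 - 641730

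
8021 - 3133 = 4888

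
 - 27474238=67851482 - 95325720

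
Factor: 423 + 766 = 1189=29^1*41^1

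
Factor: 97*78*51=385866= 2^1*3^2 * 13^1*17^1*97^1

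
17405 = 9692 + 7713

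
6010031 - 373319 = 5636712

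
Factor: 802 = 2^1*401^1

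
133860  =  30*4462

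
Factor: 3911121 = 3^2*73^1*5953^1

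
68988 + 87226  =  156214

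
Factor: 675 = 3^3*5^2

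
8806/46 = 4403/23= 191.43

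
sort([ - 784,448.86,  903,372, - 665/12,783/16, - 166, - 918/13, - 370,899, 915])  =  [ - 784, - 370, - 166, - 918/13 , - 665/12,783/16,372,448.86, 899 , 903,915]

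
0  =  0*11731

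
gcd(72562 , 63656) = 146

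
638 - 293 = 345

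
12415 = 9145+3270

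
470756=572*823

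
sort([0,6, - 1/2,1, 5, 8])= [ - 1/2,  0, 1, 5,6 , 8 ]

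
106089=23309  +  82780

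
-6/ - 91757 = 6/91757=0.00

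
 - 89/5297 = -1+5208/5297  =  - 0.02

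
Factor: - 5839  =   - 5839^1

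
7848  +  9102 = 16950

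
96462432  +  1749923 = 98212355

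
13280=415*32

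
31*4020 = 124620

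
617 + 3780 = 4397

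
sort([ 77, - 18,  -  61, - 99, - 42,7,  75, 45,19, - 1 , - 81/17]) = [ - 99, - 61, - 42, - 18, - 81/17, - 1 , 7, 19,45, 75,  77]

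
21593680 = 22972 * 940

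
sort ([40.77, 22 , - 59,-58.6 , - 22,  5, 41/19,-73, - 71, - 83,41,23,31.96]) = [ - 83,- 73, - 71, - 59, - 58.6, - 22, 41/19 , 5,22  ,  23,31.96, 40.77,41 ] 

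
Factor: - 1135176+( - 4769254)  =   - 5904430 = - 2^1*5^1*7^1 * 84349^1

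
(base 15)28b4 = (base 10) 8719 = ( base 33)807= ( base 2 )10001000001111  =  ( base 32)8GF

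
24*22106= 530544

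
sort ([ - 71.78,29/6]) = [ - 71.78,29/6 ] 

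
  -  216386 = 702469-918855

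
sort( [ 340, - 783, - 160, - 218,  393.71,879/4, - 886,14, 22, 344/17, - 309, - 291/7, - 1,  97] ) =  [ - 886, -783,-309, - 218, - 160, - 291/7,-1,14, 344/17, 22,97, 879/4,340, 393.71 ]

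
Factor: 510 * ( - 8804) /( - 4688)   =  561255/586=2^(-1 )*3^1*5^1*17^1*31^1*71^1*293^( - 1 )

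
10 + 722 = 732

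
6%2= 0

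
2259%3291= 2259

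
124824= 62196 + 62628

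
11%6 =5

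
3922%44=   6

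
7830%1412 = 770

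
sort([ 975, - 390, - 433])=[ - 433, - 390,975 ] 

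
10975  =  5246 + 5729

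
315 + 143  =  458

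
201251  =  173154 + 28097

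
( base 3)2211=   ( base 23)37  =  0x4C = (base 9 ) 84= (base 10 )76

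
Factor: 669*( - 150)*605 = -60711750 = - 2^1 * 3^2*5^3*11^2*223^1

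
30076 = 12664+17412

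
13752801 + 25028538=38781339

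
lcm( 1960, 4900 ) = 9800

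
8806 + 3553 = 12359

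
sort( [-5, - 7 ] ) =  [- 7, - 5]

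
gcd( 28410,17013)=3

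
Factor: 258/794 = 3^1 * 43^1*397^(-1)  =  129/397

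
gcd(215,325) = 5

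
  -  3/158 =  - 1 + 155/158 = -0.02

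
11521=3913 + 7608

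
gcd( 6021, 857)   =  1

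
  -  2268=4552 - 6820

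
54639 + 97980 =152619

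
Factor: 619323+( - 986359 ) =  - 367036 = - 2^2  *89^1* 1031^1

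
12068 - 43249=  - 31181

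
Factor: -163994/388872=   -  167/396 = -  2^(- 2) * 3^( - 2) * 11^( - 1 )*167^1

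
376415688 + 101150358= 477566046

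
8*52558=420464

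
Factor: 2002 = 2^1 * 7^1 * 11^1*13^1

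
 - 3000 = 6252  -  9252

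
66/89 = 66/89 = 0.74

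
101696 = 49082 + 52614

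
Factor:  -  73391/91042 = - 2^( - 1) * 7^( - 2 )*79^1 =- 79/98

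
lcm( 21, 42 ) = 42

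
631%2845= 631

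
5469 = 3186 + 2283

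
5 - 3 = 2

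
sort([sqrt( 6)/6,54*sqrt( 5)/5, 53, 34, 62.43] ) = [sqrt(6)/6, 54 * sqrt ( 5 )/5, 34, 53,62.43 ]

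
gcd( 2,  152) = 2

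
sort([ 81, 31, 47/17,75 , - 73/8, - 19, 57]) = [ - 19, - 73/8, 47/17 , 31, 57, 75,81] 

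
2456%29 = 20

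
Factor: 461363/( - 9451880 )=-2^(- 3) * 5^( - 1 ) * 7^1*17^1 * 3877^1 * 236297^( - 1)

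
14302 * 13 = 185926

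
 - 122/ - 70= 1 + 26/35 =1.74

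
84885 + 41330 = 126215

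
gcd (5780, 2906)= 2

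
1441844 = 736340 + 705504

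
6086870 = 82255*74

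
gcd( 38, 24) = 2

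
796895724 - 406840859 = 390054865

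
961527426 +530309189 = 1491836615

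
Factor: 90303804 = 2^2 * 3^2 * 857^1*2927^1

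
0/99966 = 0 = 0.00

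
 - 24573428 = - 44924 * 547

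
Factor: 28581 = 3^1*7^1*1361^1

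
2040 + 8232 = 10272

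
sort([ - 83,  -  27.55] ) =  [ - 83, - 27.55 ]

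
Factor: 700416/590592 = 912/769=2^4*3^1*19^1*769^( - 1)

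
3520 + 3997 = 7517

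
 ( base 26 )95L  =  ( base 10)6235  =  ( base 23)bi2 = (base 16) 185b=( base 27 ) 8EP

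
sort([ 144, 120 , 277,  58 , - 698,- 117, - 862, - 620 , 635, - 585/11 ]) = [ - 862 , - 698,-620, - 117, - 585/11,58 , 120,144, 277 , 635 ] 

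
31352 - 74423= - 43071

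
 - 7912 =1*( - 7912)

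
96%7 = 5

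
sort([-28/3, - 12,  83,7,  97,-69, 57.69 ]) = [ - 69, - 12, -28/3, 7, 57.69, 83, 97] 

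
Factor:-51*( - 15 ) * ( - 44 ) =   -  33660 = - 2^2*3^2*5^1*11^1*17^1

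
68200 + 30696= 98896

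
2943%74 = 57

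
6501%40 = 21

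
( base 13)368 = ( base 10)593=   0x251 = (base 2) 1001010001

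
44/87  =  44/87 = 0.51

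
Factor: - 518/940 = -259/470= - 2^( - 1)*5^( - 1)*7^1 * 37^1*47^( - 1) 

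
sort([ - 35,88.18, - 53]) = [ - 53,  -  35,88.18]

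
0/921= 0 = 0.00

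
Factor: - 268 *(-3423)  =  2^2 * 3^1*7^1 *67^1*163^1 = 917364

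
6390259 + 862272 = 7252531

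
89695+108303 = 197998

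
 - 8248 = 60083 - 68331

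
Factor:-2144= - 2^5*67^1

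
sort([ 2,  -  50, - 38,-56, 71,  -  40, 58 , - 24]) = [-56 ,- 50, - 40,- 38, - 24 , 2,58, 71] 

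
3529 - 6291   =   - 2762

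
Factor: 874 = 2^1 *19^1*23^1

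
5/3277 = 5/3277=0.00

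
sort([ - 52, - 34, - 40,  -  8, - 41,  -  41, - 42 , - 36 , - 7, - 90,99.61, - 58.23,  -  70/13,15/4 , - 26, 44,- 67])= [ - 90, - 67, - 58.23, - 52, - 42, - 41, - 41, - 40, - 36, - 34, - 26, -8,  -  7, - 70/13,  15/4, 44,  99.61 ] 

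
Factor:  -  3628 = - 2^2*907^1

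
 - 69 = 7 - 76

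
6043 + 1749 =7792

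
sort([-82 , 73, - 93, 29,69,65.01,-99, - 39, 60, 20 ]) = [ - 99, - 93, - 82  , - 39,20,29,60,65.01, 69, 73]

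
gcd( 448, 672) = 224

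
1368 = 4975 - 3607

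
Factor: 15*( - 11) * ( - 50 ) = 2^1  *  3^1*5^3*11^1 = 8250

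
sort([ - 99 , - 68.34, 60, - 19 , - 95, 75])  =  [ - 99,-95, -68.34,-19, 60, 75 ] 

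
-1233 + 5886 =4653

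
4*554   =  2216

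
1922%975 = 947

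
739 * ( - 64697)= - 47811083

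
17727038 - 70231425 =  - 52504387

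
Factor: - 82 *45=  - 3690 = -2^1*3^2*5^1*41^1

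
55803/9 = 6200+ 1/3= 6200.33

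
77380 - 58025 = 19355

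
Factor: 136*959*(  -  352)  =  -2^8*7^1* 11^1* 17^1*137^1 = - 45909248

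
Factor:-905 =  - 5^1* 181^1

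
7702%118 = 32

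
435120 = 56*7770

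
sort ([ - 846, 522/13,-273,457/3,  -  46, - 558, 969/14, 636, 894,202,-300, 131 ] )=[ - 846, - 558, - 300, - 273, - 46,  522/13,969/14,  131, 457/3, 202,636,894 ] 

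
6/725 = 6/725 = 0.01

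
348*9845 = 3426060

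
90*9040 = 813600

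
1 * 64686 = 64686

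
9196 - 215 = 8981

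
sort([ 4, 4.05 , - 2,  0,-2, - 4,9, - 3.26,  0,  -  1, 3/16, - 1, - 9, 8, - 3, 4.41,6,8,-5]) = [ - 9, - 5, - 4, - 3.26, - 3, - 2, - 2,  -  1,  -  1,0,0,3/16,  4, 4.05,4.41,6,  8,8, 9]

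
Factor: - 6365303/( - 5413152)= 2^( - 5)*3^(- 1 )*7^1 * 113^( -1 )*499^ ( - 1) * 909329^1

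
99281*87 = 8637447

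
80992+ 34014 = 115006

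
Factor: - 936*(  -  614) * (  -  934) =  - 2^5*3^2  *  13^1*307^1*467^1 = - 536773536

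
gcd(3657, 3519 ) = 69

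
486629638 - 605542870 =-118913232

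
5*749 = 3745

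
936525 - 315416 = 621109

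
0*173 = 0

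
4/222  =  2/111 = 0.02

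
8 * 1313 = 10504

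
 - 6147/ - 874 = 6147/874 = 7.03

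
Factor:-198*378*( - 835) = 62494740 =2^2*3^5*5^1*7^1 * 11^1*167^1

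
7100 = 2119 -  - 4981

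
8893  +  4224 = 13117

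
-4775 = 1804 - 6579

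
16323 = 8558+7765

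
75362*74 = 5576788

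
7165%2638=1889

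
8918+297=9215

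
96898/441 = 219+319/441 = 219.72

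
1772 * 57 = 101004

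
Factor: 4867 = 31^1 * 157^1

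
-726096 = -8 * 90762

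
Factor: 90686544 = 2^4*3^1 * 13^1*19^1*7649^1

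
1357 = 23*59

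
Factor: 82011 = 3^1*27337^1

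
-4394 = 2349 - 6743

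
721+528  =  1249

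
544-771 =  - 227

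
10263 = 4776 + 5487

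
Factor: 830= 2^1*5^1*83^1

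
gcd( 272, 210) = 2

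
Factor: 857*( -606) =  - 519342 = - 2^1*3^1*101^1*857^1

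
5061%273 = 147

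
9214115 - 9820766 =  - 606651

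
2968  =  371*8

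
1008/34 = 504/17=29.65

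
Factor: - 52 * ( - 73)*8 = 2^5* 13^1*73^1 = 30368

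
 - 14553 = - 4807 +-9746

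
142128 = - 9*( - 15792 ) 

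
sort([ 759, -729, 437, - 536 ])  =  [ - 729, - 536,437, 759 ]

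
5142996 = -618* ( - 8322) 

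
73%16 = 9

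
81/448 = 81/448 = 0.18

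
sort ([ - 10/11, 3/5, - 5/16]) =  [-10/11 , - 5/16,3/5]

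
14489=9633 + 4856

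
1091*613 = 668783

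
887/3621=887/3621 =0.24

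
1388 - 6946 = -5558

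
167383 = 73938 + 93445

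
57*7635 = 435195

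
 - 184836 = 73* ( - 2532)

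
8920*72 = 642240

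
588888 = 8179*72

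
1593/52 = 1593/52=30.63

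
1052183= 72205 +979978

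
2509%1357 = 1152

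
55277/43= 1285 + 22/43 =1285.51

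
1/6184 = 1/6184 = 0.00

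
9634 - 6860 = 2774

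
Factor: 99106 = 2^1*7^1*7079^1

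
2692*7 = 18844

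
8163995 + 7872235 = 16036230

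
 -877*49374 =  - 43300998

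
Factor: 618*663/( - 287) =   -  2^1 * 3^2*7^(  -  1) * 13^1 * 17^1 * 41^( - 1)*103^1 =- 409734/287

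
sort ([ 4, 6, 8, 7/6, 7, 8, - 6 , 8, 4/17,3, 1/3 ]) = [ - 6,4/17, 1/3, 7/6, 3,4, 6, 7, 8, 8, 8]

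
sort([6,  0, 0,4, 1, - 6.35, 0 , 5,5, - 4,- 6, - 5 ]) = [ - 6.35, - 6, - 5, - 4,0,0, 0, 1, 4, 5, 5,6]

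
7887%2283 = 1038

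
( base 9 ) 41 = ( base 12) 31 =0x25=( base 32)15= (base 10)37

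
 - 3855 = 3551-7406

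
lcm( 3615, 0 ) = 0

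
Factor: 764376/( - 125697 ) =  - 2^3 *11^( - 1 )*13^(-1)*293^ (- 1 )*31849^1 = - 254792/41899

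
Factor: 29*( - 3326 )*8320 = - 2^8 *5^1*  13^1*29^1*1663^1 = - 802497280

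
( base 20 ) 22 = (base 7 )60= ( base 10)42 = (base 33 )19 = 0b101010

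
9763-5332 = 4431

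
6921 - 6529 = 392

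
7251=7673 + -422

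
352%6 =4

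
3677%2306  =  1371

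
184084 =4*46021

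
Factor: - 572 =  - 2^2 * 11^1*13^1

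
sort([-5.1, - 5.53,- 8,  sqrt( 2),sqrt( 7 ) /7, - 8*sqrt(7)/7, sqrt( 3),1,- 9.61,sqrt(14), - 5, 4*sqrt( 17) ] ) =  [ - 9.61,- 8,-5.53, - 5.1, - 5, - 8*sqrt( 7 )/7,sqrt(7)/7,1, sqrt( 2),sqrt( 3),  sqrt( 14 ), 4*sqrt( 17)]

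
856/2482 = 428/1241=0.34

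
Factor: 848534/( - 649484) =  - 424267/324742   =  -2^( -1 )*11^( - 1)  *29^(- 1 )*509^( - 1)*424267^1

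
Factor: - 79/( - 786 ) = 2^(  -  1 )*3^(-1 )*79^1*131^(  -  1)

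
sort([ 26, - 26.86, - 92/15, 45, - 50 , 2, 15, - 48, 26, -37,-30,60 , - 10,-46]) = [-50, - 48, - 46, - 37, - 30, - 26.86, - 10, - 92/15, 2 , 15, 26,26, 45 , 60 ]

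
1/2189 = 1/2189= 0.00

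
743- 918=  - 175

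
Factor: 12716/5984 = 17/8 =2^( -3)*17^1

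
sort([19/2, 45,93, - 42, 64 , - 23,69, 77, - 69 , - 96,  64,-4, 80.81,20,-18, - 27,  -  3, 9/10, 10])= [  -  96, - 69, - 42, - 27, - 23, - 18, - 4, - 3, 9/10,19/2,10,20, 45, 64, 64, 69,77, 80.81, 93] 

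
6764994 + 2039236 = 8804230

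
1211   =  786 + 425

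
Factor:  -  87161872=  -  2^4*7^1 *71^1*97^1*113^1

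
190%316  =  190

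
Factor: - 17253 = -3^5 * 71^1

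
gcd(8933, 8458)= 1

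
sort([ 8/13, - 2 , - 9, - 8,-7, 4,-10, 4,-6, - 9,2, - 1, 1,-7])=[-10,-9, -9,-8,-7,-7,-6, - 2, - 1, 8/13, 1, 2, 4, 4 ] 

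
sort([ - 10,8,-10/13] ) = [ - 10 , - 10/13,8]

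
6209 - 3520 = 2689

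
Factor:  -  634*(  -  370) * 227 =2^2*5^1*37^1  *227^1*317^1  =  53249660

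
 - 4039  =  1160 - 5199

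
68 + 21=89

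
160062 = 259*618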